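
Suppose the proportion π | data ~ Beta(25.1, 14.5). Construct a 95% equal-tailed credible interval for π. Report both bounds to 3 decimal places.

[0.480, 0.775]

Posterior: Beta(25.1, 14.5).
Equal-tailed 95% interval: the 0.025 and 0.975 quantiles of Beta(25.1, 14.5).
Posterior mean ≈ 0.634, SD ≈ 0.076; a Normal approximation gives roughly [0.486, 0.782].
Exact: F⁻¹(0.025) = 0.480; F⁻¹(0.975) = 0.775.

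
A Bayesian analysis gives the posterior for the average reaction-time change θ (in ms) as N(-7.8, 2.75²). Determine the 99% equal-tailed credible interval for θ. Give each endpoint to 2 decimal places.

The posterior is symmetric, so the 99% equal-tailed interval is θ = -7.8 ± z·2.75 with z = 2.576.
Half-width: 2.576 × 2.75 = 7.08.
-7.8 − 7.08 = -14.88; -7.8 + 7.08 = -0.72.

[-14.88, -0.72]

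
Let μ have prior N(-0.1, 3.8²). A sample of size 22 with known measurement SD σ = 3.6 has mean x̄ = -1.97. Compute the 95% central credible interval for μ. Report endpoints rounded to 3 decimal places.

[-3.371, -0.422]

Posterior precision = 1/3.8² + 22/3.6² = 0.0693 + 1.6975 = 1.7668, so posterior SD = 0.7523.
Posterior mean = (-0.1/3.8² + 22·-1.97/3.6²) / 1.7668 = -1.8967.
Interval: -1.8967 ± 1.960 × 0.7523 → [-3.371, -0.422].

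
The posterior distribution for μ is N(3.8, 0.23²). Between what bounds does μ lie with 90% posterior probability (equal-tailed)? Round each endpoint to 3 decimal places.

[3.422, 4.178]

The posterior is symmetric, so the 90% equal-tailed interval is μ = 3.8 ± z·0.23 with z = 1.645.
Half-width: 1.645 × 0.23 = 0.378.
3.8 − 0.378 = 3.422; 3.8 + 0.378 = 4.178.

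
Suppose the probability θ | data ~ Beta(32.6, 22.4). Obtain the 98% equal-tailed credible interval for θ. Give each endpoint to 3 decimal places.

Posterior: Beta(32.6, 22.4).
Equal-tailed 98% interval: the 0.01 and 0.99 quantiles of Beta(32.6, 22.4).
Posterior mean ≈ 0.593, SD ≈ 0.066; a Normal approximation gives roughly [0.440, 0.745].
Exact: F⁻¹(0.01) = 0.437; F⁻¹(0.99) = 0.739.

[0.437, 0.739]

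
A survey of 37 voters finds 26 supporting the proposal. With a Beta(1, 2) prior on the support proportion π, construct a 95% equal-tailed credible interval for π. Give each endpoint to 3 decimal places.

[0.524, 0.809]

Posterior: Beta(1+26, 2+11) = Beta(27, 13).
Equal-tailed 95% interval: the 0.025 and 0.975 quantiles of Beta(27, 13).
Posterior mean ≈ 0.675, SD ≈ 0.073; a Normal approximation gives roughly [0.532, 0.818].
Exact: F⁻¹(0.025) = 0.524; F⁻¹(0.975) = 0.809.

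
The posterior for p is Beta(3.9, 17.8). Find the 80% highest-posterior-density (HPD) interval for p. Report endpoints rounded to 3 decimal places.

The posterior is unimodal and skewed, so the HPD interval has equal density at both endpoints and is the shortest 80% interval.
Solving f(0.066) = f(0.265) with F(0.265) − F(0.066) = 0.80 gives [0.066, 0.265].
For comparison, the equal-tailed interval is [0.084, 0.289]; the HPD is narrower and shifted toward the mode.

[0.066, 0.265]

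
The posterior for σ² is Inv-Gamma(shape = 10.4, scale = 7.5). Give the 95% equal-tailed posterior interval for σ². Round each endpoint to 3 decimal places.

Inverse-Gamma(10.4, 7.5) quantiles: F⁻¹(0.025) and F⁻¹(0.975).
Equivalently, 1/σ² ~ Gamma(10.4, rate = 7.5); invert its 0.975 and 0.025 quantiles.
Posterior mean ≈ 0.798, SD ≈ 0.275; a Normal approximation gives roughly [0.258, 1.337].
Exact: lower = 0.426; upper = 1.479.

[0.426, 1.479]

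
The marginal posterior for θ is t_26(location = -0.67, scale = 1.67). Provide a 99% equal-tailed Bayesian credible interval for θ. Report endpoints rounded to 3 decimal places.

The t_26 distribution is symmetric; the 99% interval is -0.67 ± t·1.67 with t_{0.995,26} = 2.779.
Half-width: 2.779 × 1.67 = 4.640.
-0.67 − 4.640 = -5.310; -0.67 + 4.640 = 3.970.

[-5.310, 3.970]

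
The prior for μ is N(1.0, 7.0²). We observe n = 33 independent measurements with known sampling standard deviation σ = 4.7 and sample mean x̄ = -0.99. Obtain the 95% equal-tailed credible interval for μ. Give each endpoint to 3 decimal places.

Posterior precision = 1/7.0² + 33/4.7² = 0.0204 + 1.4939 = 1.5143, so posterior SD = 0.8126.
Posterior mean = (1.0/7.0² + 33·-0.99/4.7²) / 1.5143 = -0.9632.
Interval: -0.9632 ± 1.960 × 0.8126 → [-2.556, 0.630].

[-2.556, 0.630]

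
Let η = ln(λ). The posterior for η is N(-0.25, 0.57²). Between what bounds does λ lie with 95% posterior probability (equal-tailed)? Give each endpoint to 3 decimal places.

[0.255, 2.380]

On the log scale the 95% interval is -0.25 ± 1.960 × 0.57 = [-1.3672, 0.8672].
Exponentiate: [e^-1.3672, e^0.8672] = [0.255, 2.380].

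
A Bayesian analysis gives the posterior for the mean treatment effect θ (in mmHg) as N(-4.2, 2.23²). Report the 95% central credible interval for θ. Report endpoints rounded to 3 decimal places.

[-8.571, 0.171]

The posterior is symmetric, so the 95% equal-tailed interval is θ = -4.2 ± z·2.23 with z = 1.960.
Half-width: 1.960 × 2.23 = 4.371.
-4.2 − 4.371 = -8.571; -4.2 + 4.371 = 0.171.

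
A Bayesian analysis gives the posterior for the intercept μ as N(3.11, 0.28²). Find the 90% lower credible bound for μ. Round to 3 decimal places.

2.751

Need L with P(μ ≥ L) = 0.90: L = 3.11 − z_{0.1}·0.28.
z = 1.282; L = 3.11 − 1.282 × 0.28 = 2.751.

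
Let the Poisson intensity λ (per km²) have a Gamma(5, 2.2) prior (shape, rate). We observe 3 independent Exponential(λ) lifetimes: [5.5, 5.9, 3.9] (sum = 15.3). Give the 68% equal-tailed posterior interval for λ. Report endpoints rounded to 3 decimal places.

[0.300, 0.614]

Posterior: Gamma(5+3, 2.2+15.3) = Gamma(8, 17.5) (shape, rate).
Equal-tailed 68% interval: Gamma(8, 17.5) quantiles at 0.16 and 0.84.
Posterior mean ≈ 0.457, SD ≈ 0.162; a Normal approximation gives roughly [0.296, 0.618].
Exact: lower = 0.300; upper = 0.614.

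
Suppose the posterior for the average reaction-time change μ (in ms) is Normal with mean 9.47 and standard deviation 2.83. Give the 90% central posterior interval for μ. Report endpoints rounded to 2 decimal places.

[4.82, 14.12]

The posterior is symmetric, so the 90% equal-tailed interval is μ = 9.47 ± z·2.83 with z = 1.645.
Half-width: 1.645 × 2.83 = 4.65.
9.47 − 4.65 = 4.82; 9.47 + 4.65 = 14.12.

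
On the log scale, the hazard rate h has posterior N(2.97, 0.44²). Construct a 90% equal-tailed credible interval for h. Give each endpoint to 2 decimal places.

On the log scale the 90% interval is 2.97 ± 1.645 × 0.44 = [2.2463, 3.6937].
Exponentiate: [e^2.2463, e^3.6937] = [9.45, 40.19].

[9.45, 40.19]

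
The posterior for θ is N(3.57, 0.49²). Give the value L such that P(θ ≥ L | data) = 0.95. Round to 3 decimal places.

2.764

Need L with P(θ ≥ L) = 0.95: L = 3.57 − z_{0.05}·0.49.
z = 1.645; L = 3.57 − 1.645 × 0.49 = 2.764.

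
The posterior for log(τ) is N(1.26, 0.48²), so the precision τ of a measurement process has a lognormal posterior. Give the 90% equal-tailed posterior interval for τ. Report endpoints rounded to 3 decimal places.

[1.601, 7.764]

On the log scale the 90% interval is 1.26 ± 1.645 × 0.48 = [0.4705, 2.0495].
Exponentiate: [e^0.4705, e^2.0495] = [1.601, 7.764].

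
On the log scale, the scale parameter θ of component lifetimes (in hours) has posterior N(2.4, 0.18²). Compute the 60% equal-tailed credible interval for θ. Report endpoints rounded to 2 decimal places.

[9.47, 12.83]

On the log scale the 60% interval is 2.4 ± 0.842 × 0.18 = [2.2485, 2.5515].
Exponentiate: [e^2.2485, e^2.5515] = [9.47, 12.83].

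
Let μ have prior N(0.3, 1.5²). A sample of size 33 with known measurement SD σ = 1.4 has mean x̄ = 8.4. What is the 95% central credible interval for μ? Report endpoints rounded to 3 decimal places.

[7.720, 8.663]

Posterior precision = 1/1.5² + 33/1.4² = 0.4444 + 16.8367 = 17.2812, so posterior SD = 0.2406.
Posterior mean = (0.3/1.5² + 33·8.4/1.4²) / 17.2812 = 8.1917.
Interval: 8.1917 ± 1.960 × 0.2406 → [7.720, 8.663].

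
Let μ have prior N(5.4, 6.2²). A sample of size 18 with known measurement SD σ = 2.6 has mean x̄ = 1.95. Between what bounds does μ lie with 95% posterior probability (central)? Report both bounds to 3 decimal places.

Posterior precision = 1/6.2² + 18/2.6² = 0.0260 + 2.6627 = 2.6887, so posterior SD = 0.6099.
Posterior mean = (5.4/6.2² + 18·1.95/2.6²) / 2.6887 = 1.9834.
Interval: 1.9834 ± 1.960 × 0.6099 → [0.788, 3.179].

[0.788, 3.179]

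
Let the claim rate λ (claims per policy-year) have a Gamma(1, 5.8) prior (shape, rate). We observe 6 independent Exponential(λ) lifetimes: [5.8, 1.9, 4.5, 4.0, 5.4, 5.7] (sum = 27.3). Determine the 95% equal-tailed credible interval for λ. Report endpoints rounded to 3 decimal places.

Posterior: Gamma(1+6, 5.8+27.3) = Gamma(7, 33.1) (shape, rate).
Equal-tailed 95% interval: Gamma(7, 33.1) quantiles at 0.025 and 0.975.
Posterior mean ≈ 0.211, SD ≈ 0.080; a Normal approximation gives roughly [0.055, 0.368].
Exact: lower = 0.085; upper = 0.395.

[0.085, 0.395]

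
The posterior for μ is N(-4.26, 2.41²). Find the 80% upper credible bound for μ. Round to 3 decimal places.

Need U with P(μ ≤ U) = 0.80: U = -4.26 + z_{0.2}·2.41.
z = 0.842; U = -4.26 + 0.842 × 2.41 = -2.232.

-2.232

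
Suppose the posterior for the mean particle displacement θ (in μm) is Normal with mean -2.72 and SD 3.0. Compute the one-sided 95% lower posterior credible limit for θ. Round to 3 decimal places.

-7.655

Need L with P(θ ≥ L) = 0.95: L = -2.72 − z_{0.05}·3.0.
z = 1.645; L = -2.72 − 1.645 × 3.0 = -7.655.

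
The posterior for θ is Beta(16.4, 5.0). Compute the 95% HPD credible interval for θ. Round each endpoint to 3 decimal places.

The posterior is unimodal and skewed, so the HPD interval has equal density at both endpoints and is the shortest 95% interval.
Solving f(0.590) = f(0.928) with F(0.928) − F(0.590) = 0.95 gives [0.590, 0.928].
For comparison, the equal-tailed interval is [0.571, 0.915]; the HPD is narrower and shifted toward the mode.

[0.590, 0.928]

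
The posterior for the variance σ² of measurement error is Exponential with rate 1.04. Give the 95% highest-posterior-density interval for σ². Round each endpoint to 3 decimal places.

[0.000, 2.881]

The exponential density is strictly decreasing on [0, ∞), so the HPD interval is anchored at 0: [0, q] with P(σ² ≤ q) = 0.95.
q = −ln(1 − 0.95) / 1.04 = 2.9957 / 1.04 = 2.881.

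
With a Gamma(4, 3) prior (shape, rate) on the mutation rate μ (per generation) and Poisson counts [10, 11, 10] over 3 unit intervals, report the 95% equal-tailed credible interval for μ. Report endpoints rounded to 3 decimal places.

[4.063, 7.919]

Posterior: Gamma(4+31, 3+3) = Gamma(35, 6) (shape, rate).
Equal-tailed 95% interval: Gamma(35, 6) quantiles at 0.025 and 0.975.
Posterior mean ≈ 5.833, SD ≈ 0.986; a Normal approximation gives roughly [3.901, 7.766].
Exact: lower = 4.063; upper = 7.919.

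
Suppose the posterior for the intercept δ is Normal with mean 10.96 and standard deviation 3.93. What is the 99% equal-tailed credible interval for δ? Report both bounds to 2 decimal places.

[0.84, 21.08]

The posterior is symmetric, so the 99% equal-tailed interval is δ = 10.96 ± z·3.93 with z = 2.576.
Half-width: 2.576 × 3.93 = 10.12.
10.96 − 10.12 = 0.84; 10.96 + 10.12 = 21.08.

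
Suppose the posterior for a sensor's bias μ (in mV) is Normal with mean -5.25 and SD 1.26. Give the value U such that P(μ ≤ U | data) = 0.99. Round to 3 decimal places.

Need U with P(μ ≤ U) = 0.99: U = -5.25 + z_{0.01}·1.26.
z = 2.326; U = -5.25 + 2.326 × 1.26 = -2.319.

-2.319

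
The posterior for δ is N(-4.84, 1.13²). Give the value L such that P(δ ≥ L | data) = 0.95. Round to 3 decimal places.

-6.699

Need L with P(δ ≥ L) = 0.95: L = -4.84 − z_{0.05}·1.13.
z = 1.645; L = -4.84 − 1.645 × 1.13 = -6.699.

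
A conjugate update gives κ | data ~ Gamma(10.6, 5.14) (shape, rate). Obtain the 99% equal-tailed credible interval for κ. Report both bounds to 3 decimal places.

Posterior: Gamma(shape 10.6, rate 5.14).
Equal-tailed 99% interval: Gamma(10.6, 5.14) quantiles at 0.005 and 0.995.
Posterior mean ≈ 2.062, SD ≈ 0.633; a Normal approximation gives roughly [0.431, 3.694].
Exact: lower = 0.793; upper = 4.055.

[0.793, 4.055]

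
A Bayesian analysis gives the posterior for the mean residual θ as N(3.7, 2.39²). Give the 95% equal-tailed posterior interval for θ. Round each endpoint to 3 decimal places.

[-0.984, 8.384]

The posterior is symmetric, so the 95% equal-tailed interval is θ = 3.7 ± z·2.39 with z = 1.960.
Half-width: 1.960 × 2.39 = 4.684.
3.7 − 4.684 = -0.984; 3.7 + 4.684 = 8.384.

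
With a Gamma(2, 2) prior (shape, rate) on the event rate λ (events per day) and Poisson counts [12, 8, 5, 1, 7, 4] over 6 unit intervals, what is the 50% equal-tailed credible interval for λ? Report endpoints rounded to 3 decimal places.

[4.328, 5.376]

Posterior: Gamma(2+37, 2+6) = Gamma(39, 8) (shape, rate).
Equal-tailed 50% interval: Gamma(39, 8) quantiles at 0.25 and 0.75.
Posterior mean ≈ 4.875, SD ≈ 0.781; a Normal approximation gives roughly [4.348, 5.402].
Exact: lower = 4.328; upper = 5.376.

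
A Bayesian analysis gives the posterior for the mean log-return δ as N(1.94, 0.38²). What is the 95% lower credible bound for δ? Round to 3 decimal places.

1.315

Need L with P(δ ≥ L) = 0.95: L = 1.94 − z_{0.05}·0.38.
z = 1.645; L = 1.94 − 1.645 × 0.38 = 1.315.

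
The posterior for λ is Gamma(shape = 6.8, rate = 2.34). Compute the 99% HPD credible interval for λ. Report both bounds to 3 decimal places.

[0.661, 6.214]

The posterior is unimodal and skewed, so the HPD interval has equal density at both endpoints and is the shortest 99% interval.
Solving f(0.661) = f(6.214) with F(6.214) − F(0.661) = 0.99 gives [0.661, 6.214].
For comparison, the equal-tailed interval is [0.827, 6.564]; the HPD is narrower and shifted toward the mode.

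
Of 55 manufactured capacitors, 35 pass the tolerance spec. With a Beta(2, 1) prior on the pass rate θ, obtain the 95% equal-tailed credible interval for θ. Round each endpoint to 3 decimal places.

Posterior: Beta(2+35, 1+20) = Beta(37, 21).
Equal-tailed 95% interval: the 0.025 and 0.975 quantiles of Beta(37, 21).
Posterior mean ≈ 0.638, SD ≈ 0.063; a Normal approximation gives roughly [0.515, 0.761].
Exact: F⁻¹(0.025) = 0.511; F⁻¹(0.975) = 0.756.

[0.511, 0.756]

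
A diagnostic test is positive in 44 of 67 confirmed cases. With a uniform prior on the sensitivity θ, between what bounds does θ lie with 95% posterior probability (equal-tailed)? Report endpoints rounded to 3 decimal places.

Posterior: Beta(1+44, 1+23) = Beta(45, 24).
Equal-tailed 95% interval: the 0.025 and 0.975 quantiles of Beta(45, 24).
Posterior mean ≈ 0.652, SD ≈ 0.057; a Normal approximation gives roughly [0.541, 0.764].
Exact: F⁻¹(0.025) = 0.537; F⁻¹(0.975) = 0.759.

[0.537, 0.759]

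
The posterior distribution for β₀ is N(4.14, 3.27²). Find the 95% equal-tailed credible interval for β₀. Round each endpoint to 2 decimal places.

The posterior is symmetric, so the 95% equal-tailed interval is β₀ = 4.14 ± z·3.27 with z = 1.960.
Half-width: 1.960 × 3.27 = 6.41.
4.14 − 6.41 = -2.27; 4.14 + 6.41 = 10.55.

[-2.27, 10.55]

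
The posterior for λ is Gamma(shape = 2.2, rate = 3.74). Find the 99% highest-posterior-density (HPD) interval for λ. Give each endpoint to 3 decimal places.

The posterior is unimodal and skewed, so the HPD interval has equal density at both endpoints and is the shortest 99% interval.
Solving f(0.006) = f(1.876) with F(1.876) − F(0.006) = 0.99 gives [0.006, 1.876].
For comparison, the equal-tailed interval is [0.038, 2.089]; the HPD is narrower and shifted toward the mode.

[0.006, 1.876]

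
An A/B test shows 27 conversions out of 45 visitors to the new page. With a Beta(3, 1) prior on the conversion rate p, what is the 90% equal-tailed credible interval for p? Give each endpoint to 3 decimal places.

[0.496, 0.723]

Posterior: Beta(3+27, 1+18) = Beta(30, 19).
Equal-tailed 90% interval: the 0.05 and 0.95 quantiles of Beta(30, 19).
Posterior mean ≈ 0.612, SD ≈ 0.069; a Normal approximation gives roughly [0.499, 0.726].
Exact: F⁻¹(0.05) = 0.496; F⁻¹(0.95) = 0.723.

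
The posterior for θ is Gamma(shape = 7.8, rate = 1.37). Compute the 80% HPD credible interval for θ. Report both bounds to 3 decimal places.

The posterior is unimodal and skewed, so the HPD interval has equal density at both endpoints and is the shortest 80% interval.
Solving f(2.886) = f(7.858) with F(7.858) − F(2.886) = 0.80 gives [2.886, 7.858].
For comparison, the equal-tailed interval is [3.287, 8.412]; the HPD is narrower and shifted toward the mode.

[2.886, 7.858]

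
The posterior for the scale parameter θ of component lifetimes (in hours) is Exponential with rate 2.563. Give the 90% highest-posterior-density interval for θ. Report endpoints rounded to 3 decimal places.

The exponential density is strictly decreasing on [0, ∞), so the HPD interval is anchored at 0: [0, q] with P(θ ≤ q) = 0.90.
q = −ln(1 − 0.90) / 2.563 = 2.3026 / 2.563 = 0.898.

[0.000, 0.898]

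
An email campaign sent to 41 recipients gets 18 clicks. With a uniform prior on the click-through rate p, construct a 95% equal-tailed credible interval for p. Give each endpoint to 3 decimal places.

Posterior: Beta(1+18, 1+23) = Beta(19, 24).
Equal-tailed 95% interval: the 0.025 and 0.975 quantiles of Beta(19, 24).
Posterior mean ≈ 0.442, SD ≈ 0.075; a Normal approximation gives roughly [0.295, 0.589].
Exact: F⁻¹(0.025) = 0.298; F⁻¹(0.975) = 0.590.

[0.298, 0.590]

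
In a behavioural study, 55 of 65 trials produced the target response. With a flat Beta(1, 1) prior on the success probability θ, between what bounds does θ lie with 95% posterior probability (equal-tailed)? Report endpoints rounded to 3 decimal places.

Posterior: Beta(1+55, 1+10) = Beta(56, 11).
Equal-tailed 95% interval: the 0.025 and 0.975 quantiles of Beta(56, 11).
Posterior mean ≈ 0.836, SD ≈ 0.045; a Normal approximation gives roughly [0.748, 0.924].
Exact: F⁻¹(0.025) = 0.739; F⁻¹(0.975) = 0.914.

[0.739, 0.914]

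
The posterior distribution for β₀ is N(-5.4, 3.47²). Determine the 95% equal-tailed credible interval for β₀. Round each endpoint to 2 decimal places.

[-12.20, 1.40]

The posterior is symmetric, so the 95% equal-tailed interval is β₀ = -5.4 ± z·3.47 with z = 1.960.
Half-width: 1.960 × 3.47 = 6.80.
-5.4 − 6.80 = -12.20; -5.4 + 6.80 = 1.40.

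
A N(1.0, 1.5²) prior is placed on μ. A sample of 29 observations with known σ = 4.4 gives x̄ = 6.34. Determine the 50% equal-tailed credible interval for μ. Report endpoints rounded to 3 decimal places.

[4.634, 5.602]

Posterior precision = 1/1.5² + 29/4.4² = 0.4444 + 1.4979 = 1.9424, so posterior SD = 0.7175.
Posterior mean = (1.0/1.5² + 29·6.34/4.4²) / 1.9424 = 5.1181.
Interval: 5.1181 ± 0.674 × 0.7175 → [4.634, 5.602].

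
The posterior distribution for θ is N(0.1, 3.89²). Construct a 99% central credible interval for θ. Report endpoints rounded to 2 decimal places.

[-9.92, 10.12]

The posterior is symmetric, so the 99% equal-tailed interval is θ = 0.1 ± z·3.89 with z = 2.576.
Half-width: 2.576 × 3.89 = 10.02.
0.1 − 10.02 = -9.92; 0.1 + 10.02 = 10.12.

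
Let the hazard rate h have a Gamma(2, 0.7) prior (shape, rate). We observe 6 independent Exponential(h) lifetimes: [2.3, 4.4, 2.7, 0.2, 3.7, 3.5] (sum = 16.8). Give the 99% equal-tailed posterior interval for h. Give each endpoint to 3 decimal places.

[0.147, 0.979]

Posterior: Gamma(2+6, 0.7+16.8) = Gamma(8, 17.5) (shape, rate).
Equal-tailed 99% interval: Gamma(8, 17.5) quantiles at 0.005 and 0.995.
Posterior mean ≈ 0.457, SD ≈ 0.162; a Normal approximation gives roughly [0.041, 0.873].
Exact: lower = 0.147; upper = 0.979.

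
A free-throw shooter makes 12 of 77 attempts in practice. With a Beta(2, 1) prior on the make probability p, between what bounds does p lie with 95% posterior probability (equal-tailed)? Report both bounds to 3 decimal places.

[0.100, 0.265]

Posterior: Beta(2+12, 1+65) = Beta(14, 66).
Equal-tailed 95% interval: the 0.025 and 0.975 quantiles of Beta(14, 66).
Posterior mean ≈ 0.175, SD ≈ 0.042; a Normal approximation gives roughly [0.092, 0.258].
Exact: F⁻¹(0.025) = 0.100; F⁻¹(0.975) = 0.265.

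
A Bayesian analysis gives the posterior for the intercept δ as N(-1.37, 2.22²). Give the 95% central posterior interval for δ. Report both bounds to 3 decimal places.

[-5.721, 2.981]

The posterior is symmetric, so the 95% equal-tailed interval is δ = -1.37 ± z·2.22 with z = 1.960.
Half-width: 1.960 × 2.22 = 4.351.
-1.37 − 4.351 = -5.721; -1.37 + 4.351 = 2.981.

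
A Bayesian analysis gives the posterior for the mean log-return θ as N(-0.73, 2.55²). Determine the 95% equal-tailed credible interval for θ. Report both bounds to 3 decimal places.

[-5.728, 4.268]

The posterior is symmetric, so the 95% equal-tailed interval is θ = -0.73 ± z·2.55 with z = 1.960.
Half-width: 1.960 × 2.55 = 4.998.
-0.73 − 4.998 = -5.728; -0.73 + 4.998 = 4.268.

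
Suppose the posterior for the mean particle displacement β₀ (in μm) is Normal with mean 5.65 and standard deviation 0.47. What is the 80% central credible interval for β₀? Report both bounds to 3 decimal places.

[5.048, 6.252]

The posterior is symmetric, so the 80% equal-tailed interval is β₀ = 5.65 ± z·0.47 with z = 1.282.
Half-width: 1.282 × 0.47 = 0.602.
5.65 − 0.602 = 5.048; 5.65 + 0.602 = 6.252.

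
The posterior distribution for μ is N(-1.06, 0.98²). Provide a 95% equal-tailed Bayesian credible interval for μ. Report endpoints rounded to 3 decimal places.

The posterior is symmetric, so the 95% equal-tailed interval is μ = -1.06 ± z·0.98 with z = 1.960.
Half-width: 1.960 × 0.98 = 1.921.
-1.06 − 1.921 = -2.981; -1.06 + 1.921 = 0.861.

[-2.981, 0.861]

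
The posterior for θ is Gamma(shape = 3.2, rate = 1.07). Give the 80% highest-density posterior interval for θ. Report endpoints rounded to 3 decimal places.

The posterior is unimodal and skewed, so the HPD interval has equal density at both endpoints and is the shortest 80% interval.
Solving f(0.718) = f(4.486) with F(4.486) − F(0.718) = 0.80 gives [0.718, 4.486].
For comparison, the equal-tailed interval is [1.146, 5.232]; the HPD is narrower and shifted toward the mode.

[0.718, 4.486]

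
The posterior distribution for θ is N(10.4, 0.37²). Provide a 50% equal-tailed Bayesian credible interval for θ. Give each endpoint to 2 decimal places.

[10.15, 10.65]

The posterior is symmetric, so the 50% equal-tailed interval is θ = 10.4 ± z·0.37 with z = 0.674.
Half-width: 0.674 × 0.37 = 0.25.
10.4 − 0.25 = 10.15; 10.4 + 0.25 = 10.65.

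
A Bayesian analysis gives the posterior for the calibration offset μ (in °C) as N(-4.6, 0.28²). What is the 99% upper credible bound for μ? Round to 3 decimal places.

-3.949

Need U with P(μ ≤ U) = 0.99: U = -4.6 + z_{0.01}·0.28.
z = 2.326; U = -4.6 + 2.326 × 0.28 = -3.949.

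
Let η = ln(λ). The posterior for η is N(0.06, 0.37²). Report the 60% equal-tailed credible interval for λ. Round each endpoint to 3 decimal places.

[0.778, 1.450]

On the log scale the 60% interval is 0.06 ± 0.842 × 0.37 = [-0.2514, 0.3714].
Exponentiate: [e^-0.2514, e^0.3714] = [0.778, 1.450].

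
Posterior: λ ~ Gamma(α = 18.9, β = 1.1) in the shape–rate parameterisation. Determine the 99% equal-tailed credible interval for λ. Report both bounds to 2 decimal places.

[8.70, 29.06]

Posterior: Gamma(shape 18.9, rate 1.1).
Equal-tailed 99% interval: Gamma(18.9, 1.1) quantiles at 0.005 and 0.995.
Posterior mean ≈ 17.18, SD ≈ 3.95; a Normal approximation gives roughly [7.00, 27.36].
Exact: lower = 8.70; upper = 29.06.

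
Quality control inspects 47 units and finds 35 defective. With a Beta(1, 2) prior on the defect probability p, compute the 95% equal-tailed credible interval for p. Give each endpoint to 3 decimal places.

[0.589, 0.834]

Posterior: Beta(1+35, 2+12) = Beta(36, 14).
Equal-tailed 95% interval: the 0.025 and 0.975 quantiles of Beta(36, 14).
Posterior mean ≈ 0.720, SD ≈ 0.063; a Normal approximation gives roughly [0.597, 0.843].
Exact: F⁻¹(0.025) = 0.589; F⁻¹(0.975) = 0.834.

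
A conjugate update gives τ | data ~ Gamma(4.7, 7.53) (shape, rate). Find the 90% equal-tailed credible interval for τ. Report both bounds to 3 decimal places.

[0.237, 1.160]

Posterior: Gamma(shape 4.7, rate 7.53).
Equal-tailed 90% interval: Gamma(4.7, 7.53) quantiles at 0.05 and 0.95.
Posterior mean ≈ 0.624, SD ≈ 0.288; a Normal approximation gives roughly [0.151, 1.098].
Exact: lower = 0.237; upper = 1.160.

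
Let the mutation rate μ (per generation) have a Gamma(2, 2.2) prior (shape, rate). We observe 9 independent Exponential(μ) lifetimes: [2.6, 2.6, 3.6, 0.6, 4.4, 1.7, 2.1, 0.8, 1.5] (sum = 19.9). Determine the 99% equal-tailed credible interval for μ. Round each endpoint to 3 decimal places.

Posterior: Gamma(2+9, 2.2+19.9) = Gamma(11, 22.1) (shape, rate).
Equal-tailed 99% interval: Gamma(11, 22.1) quantiles at 0.005 and 0.995.
Posterior mean ≈ 0.498, SD ≈ 0.150; a Normal approximation gives roughly [0.111, 0.884].
Exact: lower = 0.196; upper = 0.968.

[0.196, 0.968]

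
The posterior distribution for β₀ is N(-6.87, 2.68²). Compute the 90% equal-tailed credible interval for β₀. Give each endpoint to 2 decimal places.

The posterior is symmetric, so the 90% equal-tailed interval is β₀ = -6.87 ± z·2.68 with z = 1.645.
Half-width: 1.645 × 2.68 = 4.41.
-6.87 − 4.41 = -11.28; -6.87 + 4.41 = -2.46.

[-11.28, -2.46]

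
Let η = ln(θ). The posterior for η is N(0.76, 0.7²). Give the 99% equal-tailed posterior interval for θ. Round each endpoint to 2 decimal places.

On the log scale the 99% interval is 0.76 ± 2.576 × 0.7 = [-1.0431, 2.5631].
Exponentiate: [e^-1.0431, e^2.5631] = [0.35, 12.98].

[0.35, 12.98]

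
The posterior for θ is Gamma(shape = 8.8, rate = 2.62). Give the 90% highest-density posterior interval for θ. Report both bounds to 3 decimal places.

The posterior is unimodal and skewed, so the HPD interval has equal density at both endpoints and is the shortest 90% interval.
Solving f(1.538) = f(5.117) with F(5.117) − F(1.538) = 0.90 gives [1.538, 5.117].
For comparison, the equal-tailed interval is [1.737, 5.412]; the HPD is narrower and shifted toward the mode.

[1.538, 5.117]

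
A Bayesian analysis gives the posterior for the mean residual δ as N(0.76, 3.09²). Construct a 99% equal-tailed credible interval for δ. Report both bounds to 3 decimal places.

The posterior is symmetric, so the 99% equal-tailed interval is δ = 0.76 ± z·3.09 with z = 2.576.
Half-width: 2.576 × 3.09 = 7.959.
0.76 − 7.959 = -7.199; 0.76 + 7.959 = 8.719.

[-7.199, 8.719]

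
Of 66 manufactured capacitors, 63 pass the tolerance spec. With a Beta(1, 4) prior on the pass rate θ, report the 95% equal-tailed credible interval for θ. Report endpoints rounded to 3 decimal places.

Posterior: Beta(1+63, 4+3) = Beta(64, 7).
Equal-tailed 95% interval: the 0.025 and 0.975 quantiles of Beta(64, 7).
Posterior mean ≈ 0.901, SD ≈ 0.035; a Normal approximation gives roughly [0.833, 0.970].
Exact: F⁻¹(0.025) = 0.823; F⁻¹(0.975) = 0.959.

[0.823, 0.959]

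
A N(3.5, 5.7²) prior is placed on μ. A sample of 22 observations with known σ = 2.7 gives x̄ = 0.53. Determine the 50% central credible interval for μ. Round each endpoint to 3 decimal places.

[0.174, 0.946]

Posterior precision = 1/5.7² + 22/2.7² = 0.0308 + 3.0178 = 3.0486, so posterior SD = 0.5727.
Posterior mean = (3.5/5.7² + 22·0.53/2.7²) / 3.0486 = 0.5600.
Interval: 0.5600 ± 0.674 × 0.5727 → [0.174, 0.946].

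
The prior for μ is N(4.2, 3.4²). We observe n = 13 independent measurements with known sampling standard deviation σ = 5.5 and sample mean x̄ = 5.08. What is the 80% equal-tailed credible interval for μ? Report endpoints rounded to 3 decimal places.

[3.149, 6.716]

Posterior precision = 1/3.4² + 13/5.5² = 0.0865 + 0.4298 = 0.5163, so posterior SD = 1.3918.
Posterior mean = (4.2/3.4² + 13·5.08/5.5²) / 0.5163 = 4.9325.
Interval: 4.9325 ± 1.282 × 1.3918 → [3.149, 6.716].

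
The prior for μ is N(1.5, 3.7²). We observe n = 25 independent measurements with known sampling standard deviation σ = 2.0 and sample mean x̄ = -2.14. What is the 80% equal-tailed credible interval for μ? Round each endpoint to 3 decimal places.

Posterior precision = 1/3.7² + 25/2.0² = 0.0730 + 6.2500 = 6.3230, so posterior SD = 0.3977.
Posterior mean = (1.5/3.7² + 25·-2.14/2.0²) / 6.3230 = -2.0979.
Interval: -2.0979 ± 1.282 × 0.3977 → [-2.608, -1.588].

[-2.608, -1.588]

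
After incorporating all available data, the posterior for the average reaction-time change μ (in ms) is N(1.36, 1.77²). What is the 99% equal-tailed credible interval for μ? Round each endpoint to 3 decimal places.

[-3.199, 5.919]

The posterior is symmetric, so the 99% equal-tailed interval is μ = 1.36 ± z·1.77 with z = 2.576.
Half-width: 2.576 × 1.77 = 4.559.
1.36 − 4.559 = -3.199; 1.36 + 4.559 = 5.919.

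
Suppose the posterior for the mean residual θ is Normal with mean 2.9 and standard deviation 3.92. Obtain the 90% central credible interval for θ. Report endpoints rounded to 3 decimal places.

The posterior is symmetric, so the 90% equal-tailed interval is θ = 2.9 ± z·3.92 with z = 1.645.
Half-width: 1.645 × 3.92 = 6.448.
2.9 − 6.448 = -3.548; 2.9 + 6.448 = 9.348.

[-3.548, 9.348]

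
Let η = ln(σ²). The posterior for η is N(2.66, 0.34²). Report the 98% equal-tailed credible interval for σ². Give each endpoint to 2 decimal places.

On the log scale the 98% interval is 2.66 ± 2.326 × 0.34 = [1.8690, 3.4510].
Exponentiate: [e^1.8690, e^3.4510] = [6.48, 31.53].

[6.48, 31.53]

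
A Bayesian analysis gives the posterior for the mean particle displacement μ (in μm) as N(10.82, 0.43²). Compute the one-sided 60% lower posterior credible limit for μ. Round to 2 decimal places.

10.71

Need L with P(μ ≥ L) = 0.60: L = 10.82 − z_{0.4}·0.43.
z = 0.253; L = 10.82 − 0.253 × 0.43 = 10.71.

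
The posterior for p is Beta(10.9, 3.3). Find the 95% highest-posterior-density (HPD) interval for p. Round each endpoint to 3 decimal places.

[0.556, 0.957]

The posterior is unimodal and skewed, so the HPD interval has equal density at both endpoints and is the shortest 95% interval.
Solving f(0.556) = f(0.957) with F(0.957) − F(0.556) = 0.95 gives [0.556, 0.957].
For comparison, the equal-tailed interval is [0.525, 0.939]; the HPD is narrower and shifted toward the mode.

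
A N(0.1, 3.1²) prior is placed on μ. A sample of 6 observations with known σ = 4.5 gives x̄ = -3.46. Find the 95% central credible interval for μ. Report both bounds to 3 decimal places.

Posterior precision = 1/3.1² + 6/4.5² = 0.1041 + 0.2963 = 0.4004, so posterior SD = 1.5804.
Posterior mean = (0.1/3.1² + 6·-3.46/4.5²) / 0.4004 = -2.5347.
Interval: -2.5347 ± 1.960 × 1.5804 → [-5.632, 0.563].

[-5.632, 0.563]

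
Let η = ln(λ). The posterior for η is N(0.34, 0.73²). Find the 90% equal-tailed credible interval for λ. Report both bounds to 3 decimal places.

[0.423, 4.668]

On the log scale the 90% interval is 0.34 ± 1.645 × 0.73 = [-0.8607, 1.5407].
Exponentiate: [e^-0.8607, e^1.5407] = [0.423, 4.668].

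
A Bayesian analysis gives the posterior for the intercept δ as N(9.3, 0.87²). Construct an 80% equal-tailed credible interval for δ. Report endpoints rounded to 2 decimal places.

The posterior is symmetric, so the 80% equal-tailed interval is δ = 9.3 ± z·0.87 with z = 1.282.
Half-width: 1.282 × 0.87 = 1.11.
9.3 − 1.11 = 8.19; 9.3 + 1.11 = 10.41.

[8.19, 10.41]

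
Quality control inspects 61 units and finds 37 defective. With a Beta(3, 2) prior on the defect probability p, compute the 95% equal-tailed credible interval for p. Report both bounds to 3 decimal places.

[0.486, 0.720]

Posterior: Beta(3+37, 2+24) = Beta(40, 26).
Equal-tailed 95% interval: the 0.025 and 0.975 quantiles of Beta(40, 26).
Posterior mean ≈ 0.606, SD ≈ 0.060; a Normal approximation gives roughly [0.489, 0.723].
Exact: F⁻¹(0.025) = 0.486; F⁻¹(0.975) = 0.720.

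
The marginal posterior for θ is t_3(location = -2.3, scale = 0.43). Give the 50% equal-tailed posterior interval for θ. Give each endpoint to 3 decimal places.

[-2.629, -1.971]

The t_3 distribution is symmetric; the 50% interval is -2.3 ± t·0.43 with t_{0.75,3} = 0.765.
Half-width: 0.765 × 0.43 = 0.329.
-2.3 − 0.329 = -2.629; -2.3 + 0.329 = -1.971.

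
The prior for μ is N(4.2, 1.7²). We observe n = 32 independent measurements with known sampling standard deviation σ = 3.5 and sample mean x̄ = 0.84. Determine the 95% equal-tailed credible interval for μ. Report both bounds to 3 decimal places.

Posterior precision = 1/1.7² + 32/3.5² = 0.3460 + 2.6122 = 2.9583, so posterior SD = 0.5814.
Posterior mean = (4.2/1.7² + 32·0.84/3.5²) / 2.9583 = 1.2330.
Interval: 1.2330 ± 1.960 × 0.5814 → [0.093, 2.373].

[0.093, 2.373]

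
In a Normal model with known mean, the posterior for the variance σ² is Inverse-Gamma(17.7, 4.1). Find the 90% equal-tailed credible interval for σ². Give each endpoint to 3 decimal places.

Inverse-Gamma(17.7, 4.1) quantiles: F⁻¹(0.05) and F⁻¹(0.95).
Equivalently, 1/σ² ~ Gamma(17.7, rate = 4.1); invert its 0.95 and 0.05 quantiles.
Posterior mean ≈ 0.246, SD ≈ 0.062; a Normal approximation gives roughly [0.144, 0.347].
Exact: lower = 0.163; upper = 0.360.

[0.163, 0.360]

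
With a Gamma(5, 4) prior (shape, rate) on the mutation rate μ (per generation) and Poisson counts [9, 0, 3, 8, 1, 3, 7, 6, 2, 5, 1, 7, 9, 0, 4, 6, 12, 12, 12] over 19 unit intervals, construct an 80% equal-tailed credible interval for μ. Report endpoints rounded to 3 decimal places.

Posterior: Gamma(5+107, 4+19) = Gamma(112, 23) (shape, rate).
Equal-tailed 80% interval: Gamma(112, 23) quantiles at 0.1 and 0.9.
Posterior mean ≈ 4.870, SD ≈ 0.460; a Normal approximation gives roughly [4.280, 5.459].
Exact: lower = 4.290; upper = 5.468.

[4.290, 5.468]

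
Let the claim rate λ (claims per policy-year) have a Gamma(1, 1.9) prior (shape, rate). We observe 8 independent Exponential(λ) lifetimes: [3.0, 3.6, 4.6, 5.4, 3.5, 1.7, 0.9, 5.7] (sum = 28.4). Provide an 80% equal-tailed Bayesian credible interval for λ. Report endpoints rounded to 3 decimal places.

Posterior: Gamma(1+8, 1.9+28.4) = Gamma(9, 30.3) (shape, rate).
Equal-tailed 80% interval: Gamma(9, 30.3) quantiles at 0.1 and 0.9.
Posterior mean ≈ 0.297, SD ≈ 0.099; a Normal approximation gives roughly [0.170, 0.424].
Exact: lower = 0.179; upper = 0.429.

[0.179, 0.429]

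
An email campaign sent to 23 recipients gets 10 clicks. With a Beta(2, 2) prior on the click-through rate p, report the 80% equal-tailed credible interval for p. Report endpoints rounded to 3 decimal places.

Posterior: Beta(2+10, 2+13) = Beta(12, 15).
Equal-tailed 80% interval: the 0.1 and 0.9 quantiles of Beta(12, 15).
Posterior mean ≈ 0.444, SD ≈ 0.094; a Normal approximation gives roughly [0.324, 0.565].
Exact: F⁻¹(0.1) = 0.324; F⁻¹(0.9) = 0.567.

[0.324, 0.567]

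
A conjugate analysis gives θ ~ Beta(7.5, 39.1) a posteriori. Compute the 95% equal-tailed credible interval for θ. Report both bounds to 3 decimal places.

[0.071, 0.278]

Posterior: Beta(7.5, 39.1).
Equal-tailed 95% interval: the 0.025 and 0.975 quantiles of Beta(7.5, 39.1).
Posterior mean ≈ 0.161, SD ≈ 0.053; a Normal approximation gives roughly [0.057, 0.265].
Exact: F⁻¹(0.025) = 0.071; F⁻¹(0.975) = 0.278.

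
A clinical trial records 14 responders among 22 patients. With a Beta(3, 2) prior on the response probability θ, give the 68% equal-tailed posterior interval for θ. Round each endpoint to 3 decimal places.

Posterior: Beta(3+14, 2+8) = Beta(17, 10).
Equal-tailed 68% interval: the 0.16 and 0.84 quantiles of Beta(17, 10).
Posterior mean ≈ 0.630, SD ≈ 0.091; a Normal approximation gives roughly [0.539, 0.720].
Exact: F⁻¹(0.16) = 0.537; F⁻¹(0.84) = 0.722.

[0.537, 0.722]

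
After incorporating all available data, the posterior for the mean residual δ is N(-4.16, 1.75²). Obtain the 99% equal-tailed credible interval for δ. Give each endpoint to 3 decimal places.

The posterior is symmetric, so the 99% equal-tailed interval is δ = -4.16 ± z·1.75 with z = 2.576.
Half-width: 2.576 × 1.75 = 4.508.
-4.16 − 4.508 = -8.668; -4.16 + 4.508 = 0.348.

[-8.668, 0.348]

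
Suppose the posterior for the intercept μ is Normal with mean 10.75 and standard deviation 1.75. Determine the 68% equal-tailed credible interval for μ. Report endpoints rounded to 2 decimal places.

[9.01, 12.49]

The posterior is symmetric, so the 68% equal-tailed interval is μ = 10.75 ± z·1.75 with z = 0.994.
Half-width: 0.994 × 1.75 = 1.74.
10.75 − 1.74 = 9.01; 10.75 + 1.74 = 12.49.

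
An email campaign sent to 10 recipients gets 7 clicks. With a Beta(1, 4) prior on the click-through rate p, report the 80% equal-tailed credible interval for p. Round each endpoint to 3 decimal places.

Posterior: Beta(1+7, 4+3) = Beta(8, 7).
Equal-tailed 80% interval: the 0.1 and 0.9 quantiles of Beta(8, 7).
Posterior mean ≈ 0.533, SD ≈ 0.125; a Normal approximation gives roughly [0.373, 0.693].
Exact: F⁻¹(0.1) = 0.369; F⁻¹(0.9) = 0.695.

[0.369, 0.695]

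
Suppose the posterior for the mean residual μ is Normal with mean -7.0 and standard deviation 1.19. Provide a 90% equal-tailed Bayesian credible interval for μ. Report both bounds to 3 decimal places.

[-8.957, -5.043]

The posterior is symmetric, so the 90% equal-tailed interval is μ = -7.0 ± z·1.19 with z = 1.645.
Half-width: 1.645 × 1.19 = 1.957.
-7.0 − 1.957 = -8.957; -7.0 + 1.957 = -5.043.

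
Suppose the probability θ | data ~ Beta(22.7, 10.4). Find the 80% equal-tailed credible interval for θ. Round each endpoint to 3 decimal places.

Posterior: Beta(22.7, 10.4).
Equal-tailed 80% interval: the 0.1 and 0.9 quantiles of Beta(22.7, 10.4).
Posterior mean ≈ 0.686, SD ≈ 0.079; a Normal approximation gives roughly [0.584, 0.788].
Exact: F⁻¹(0.1) = 0.581; F⁻¹(0.9) = 0.786.

[0.581, 0.786]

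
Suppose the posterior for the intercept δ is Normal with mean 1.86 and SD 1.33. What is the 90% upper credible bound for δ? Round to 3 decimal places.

3.564

Need U with P(δ ≤ U) = 0.90: U = 1.86 + z_{0.1}·1.33.
z = 1.282; U = 1.86 + 1.282 × 1.33 = 3.564.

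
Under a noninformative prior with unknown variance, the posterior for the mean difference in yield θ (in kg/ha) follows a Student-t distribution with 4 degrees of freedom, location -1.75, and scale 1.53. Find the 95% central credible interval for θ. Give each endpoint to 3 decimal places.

[-5.998, 2.498]

The t_4 distribution is symmetric; the 95% interval is -1.75 ± t·1.53 with t_{0.975,4} = 2.776.
Half-width: 2.776 × 1.53 = 4.248.
-1.75 − 4.248 = -5.998; -1.75 + 4.248 = 2.498.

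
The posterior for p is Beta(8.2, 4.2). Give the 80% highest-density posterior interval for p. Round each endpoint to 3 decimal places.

[0.508, 0.842]

The posterior is unimodal and skewed, so the HPD interval has equal density at both endpoints and is the shortest 80% interval.
Solving f(0.508) = f(0.842) with F(0.842) − F(0.508) = 0.80 gives [0.508, 0.842].
For comparison, the equal-tailed interval is [0.486, 0.824]; the HPD is narrower and shifted toward the mode.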